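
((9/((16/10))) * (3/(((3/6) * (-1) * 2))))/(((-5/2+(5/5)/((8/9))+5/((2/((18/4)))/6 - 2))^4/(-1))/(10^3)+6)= -1974136320000/672821352239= -2.93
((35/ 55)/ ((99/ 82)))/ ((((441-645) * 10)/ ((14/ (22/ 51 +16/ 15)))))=-2009/ 831996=-0.00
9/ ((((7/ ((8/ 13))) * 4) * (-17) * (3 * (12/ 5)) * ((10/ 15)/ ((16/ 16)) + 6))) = -3/ 12376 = -0.00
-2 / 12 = -0.17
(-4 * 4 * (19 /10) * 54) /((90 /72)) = -32832 /25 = -1313.28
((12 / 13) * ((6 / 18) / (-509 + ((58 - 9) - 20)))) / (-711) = 1 / 1109160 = 0.00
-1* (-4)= 4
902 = 902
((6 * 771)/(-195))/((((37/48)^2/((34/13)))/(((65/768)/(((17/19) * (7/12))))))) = -2109456/124579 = -16.93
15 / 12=5 / 4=1.25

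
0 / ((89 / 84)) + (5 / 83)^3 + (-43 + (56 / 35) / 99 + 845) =226998357301 / 283034565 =802.02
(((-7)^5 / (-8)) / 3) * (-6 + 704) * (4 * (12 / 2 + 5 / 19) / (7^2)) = 249914.61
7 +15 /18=47 /6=7.83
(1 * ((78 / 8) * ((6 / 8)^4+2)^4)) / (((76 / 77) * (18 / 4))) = 123780676220201 / 1958505086976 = 63.20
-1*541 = -541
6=6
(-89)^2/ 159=7921/ 159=49.82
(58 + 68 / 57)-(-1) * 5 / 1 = 3659 / 57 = 64.19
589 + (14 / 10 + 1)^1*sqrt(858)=12*sqrt(858) / 5 + 589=659.30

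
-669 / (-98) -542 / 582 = 168121 / 28518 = 5.90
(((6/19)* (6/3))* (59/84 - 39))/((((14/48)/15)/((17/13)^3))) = -5689843560/2045407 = -2781.77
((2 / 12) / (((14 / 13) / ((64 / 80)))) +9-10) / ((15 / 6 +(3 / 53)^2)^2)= -2903697008 / 20765636745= -0.14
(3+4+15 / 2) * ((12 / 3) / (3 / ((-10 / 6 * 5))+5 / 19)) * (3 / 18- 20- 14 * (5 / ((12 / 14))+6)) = 5110525 / 46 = 111098.37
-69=-69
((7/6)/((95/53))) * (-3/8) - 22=-33811/1520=-22.24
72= 72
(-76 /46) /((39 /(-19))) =0.80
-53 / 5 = -10.60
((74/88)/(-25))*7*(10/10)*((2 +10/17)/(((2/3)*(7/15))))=-333/170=-1.96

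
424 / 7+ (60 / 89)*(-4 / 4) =37316 / 623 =59.90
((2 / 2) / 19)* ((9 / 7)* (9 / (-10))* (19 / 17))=-81 / 1190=-0.07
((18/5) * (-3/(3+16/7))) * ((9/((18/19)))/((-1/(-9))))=-32319/185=-174.70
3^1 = 3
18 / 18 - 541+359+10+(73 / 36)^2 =-216287 / 1296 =-166.89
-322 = -322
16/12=4/3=1.33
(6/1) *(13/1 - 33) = -120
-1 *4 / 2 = -2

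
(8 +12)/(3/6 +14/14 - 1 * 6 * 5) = -40/57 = -0.70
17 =17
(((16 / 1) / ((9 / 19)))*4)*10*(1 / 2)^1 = 6080 / 9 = 675.56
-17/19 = -0.89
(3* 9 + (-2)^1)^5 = 9765625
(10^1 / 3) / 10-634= -1901 / 3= -633.67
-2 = -2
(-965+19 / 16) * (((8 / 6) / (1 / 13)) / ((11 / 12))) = -200473 / 11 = -18224.82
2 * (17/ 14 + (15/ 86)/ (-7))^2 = 256328/ 90601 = 2.83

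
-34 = -34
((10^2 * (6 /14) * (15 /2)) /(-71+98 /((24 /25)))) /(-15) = -1800 /2611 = -0.69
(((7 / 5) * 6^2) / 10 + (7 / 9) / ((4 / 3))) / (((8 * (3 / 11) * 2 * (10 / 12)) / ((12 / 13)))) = 1.43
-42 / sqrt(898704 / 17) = -7 * sqrt(17) / 158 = -0.18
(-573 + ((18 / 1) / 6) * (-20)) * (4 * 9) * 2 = -45576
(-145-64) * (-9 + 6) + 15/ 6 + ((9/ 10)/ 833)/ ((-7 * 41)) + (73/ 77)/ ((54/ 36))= 630.13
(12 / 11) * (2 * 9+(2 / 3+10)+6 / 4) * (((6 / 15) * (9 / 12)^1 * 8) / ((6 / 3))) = 2172 / 55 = 39.49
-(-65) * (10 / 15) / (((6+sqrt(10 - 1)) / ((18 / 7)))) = 260 / 21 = 12.38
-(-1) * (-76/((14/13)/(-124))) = 61256/7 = 8750.86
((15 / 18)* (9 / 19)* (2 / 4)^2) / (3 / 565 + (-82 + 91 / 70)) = -565 / 462004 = -0.00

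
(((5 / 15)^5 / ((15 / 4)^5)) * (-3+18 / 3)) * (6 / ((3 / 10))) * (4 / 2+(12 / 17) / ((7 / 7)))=188416 / 209131875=0.00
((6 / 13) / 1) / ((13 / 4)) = 24 / 169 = 0.14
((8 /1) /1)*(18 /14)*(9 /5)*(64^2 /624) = 55296 /455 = 121.53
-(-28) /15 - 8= -92 /15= -6.13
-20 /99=-0.20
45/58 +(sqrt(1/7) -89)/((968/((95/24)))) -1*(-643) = 95*sqrt(7)/162624 +433484629/673728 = 643.41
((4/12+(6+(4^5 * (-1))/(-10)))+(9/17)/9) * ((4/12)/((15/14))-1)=-860002/11475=-74.95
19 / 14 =1.36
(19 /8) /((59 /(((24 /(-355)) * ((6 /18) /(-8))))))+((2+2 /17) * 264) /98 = 796260947 /139577480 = 5.70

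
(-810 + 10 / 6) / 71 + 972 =960.62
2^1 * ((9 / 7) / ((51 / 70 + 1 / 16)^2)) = 806400 / 196249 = 4.11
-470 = -470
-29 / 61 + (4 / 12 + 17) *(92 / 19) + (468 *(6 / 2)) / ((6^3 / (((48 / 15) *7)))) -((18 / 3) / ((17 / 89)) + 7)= 190.64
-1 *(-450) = 450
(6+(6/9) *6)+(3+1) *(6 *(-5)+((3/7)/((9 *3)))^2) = -436586/3969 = -110.00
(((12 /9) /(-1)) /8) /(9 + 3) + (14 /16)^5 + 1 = 442079 /294912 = 1.50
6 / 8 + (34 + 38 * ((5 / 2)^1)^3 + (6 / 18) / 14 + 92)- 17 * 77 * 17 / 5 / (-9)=382736 / 315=1215.03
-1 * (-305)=305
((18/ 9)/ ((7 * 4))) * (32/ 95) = 16/ 665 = 0.02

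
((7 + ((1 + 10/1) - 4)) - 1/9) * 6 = 250/3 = 83.33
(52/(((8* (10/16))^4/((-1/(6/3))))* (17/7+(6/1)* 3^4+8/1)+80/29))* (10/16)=-2639/50387276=-0.00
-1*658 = -658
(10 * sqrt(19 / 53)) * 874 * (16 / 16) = 8740 * sqrt(1007) / 53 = 5232.99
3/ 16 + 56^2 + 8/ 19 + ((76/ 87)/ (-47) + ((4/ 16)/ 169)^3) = 75278082508863263/ 23999975553216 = 3136.59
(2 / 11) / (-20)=-1 / 110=-0.01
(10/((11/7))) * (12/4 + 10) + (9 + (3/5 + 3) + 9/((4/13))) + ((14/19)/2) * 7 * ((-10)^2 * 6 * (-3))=-18883267/4180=-4517.53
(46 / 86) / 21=23 / 903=0.03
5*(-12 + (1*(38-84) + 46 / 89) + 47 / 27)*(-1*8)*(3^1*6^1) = 10715920 / 267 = 40134.53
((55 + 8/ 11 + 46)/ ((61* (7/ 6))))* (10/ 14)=33570/ 32879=1.02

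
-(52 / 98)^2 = -676 / 2401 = -0.28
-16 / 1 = -16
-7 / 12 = -0.58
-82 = -82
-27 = -27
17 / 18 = 0.94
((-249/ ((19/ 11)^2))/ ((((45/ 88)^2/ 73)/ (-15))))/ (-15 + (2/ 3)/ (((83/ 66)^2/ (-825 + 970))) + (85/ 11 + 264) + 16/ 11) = 1094.53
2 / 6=1 / 3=0.33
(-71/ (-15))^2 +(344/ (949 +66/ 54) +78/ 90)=5684359/ 240525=23.63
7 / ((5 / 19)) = 133 / 5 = 26.60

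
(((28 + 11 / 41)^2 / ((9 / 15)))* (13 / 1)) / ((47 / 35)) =12893.22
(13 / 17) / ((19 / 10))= 130 / 323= 0.40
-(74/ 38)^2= -3.79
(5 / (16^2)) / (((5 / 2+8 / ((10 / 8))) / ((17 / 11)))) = 425 / 125312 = 0.00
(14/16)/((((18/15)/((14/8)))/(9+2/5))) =2303/192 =11.99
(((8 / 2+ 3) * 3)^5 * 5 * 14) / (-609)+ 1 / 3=-40840981 / 87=-469436.56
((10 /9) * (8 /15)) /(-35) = -16 /945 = -0.02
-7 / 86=-0.08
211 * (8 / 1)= 1688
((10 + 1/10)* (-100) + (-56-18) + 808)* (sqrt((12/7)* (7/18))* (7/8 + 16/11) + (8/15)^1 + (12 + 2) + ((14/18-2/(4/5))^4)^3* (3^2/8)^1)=-92299843112415325171/428456067194880-4715* sqrt(6)/22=-215949.26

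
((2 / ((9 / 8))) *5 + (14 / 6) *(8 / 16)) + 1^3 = 199 / 18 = 11.06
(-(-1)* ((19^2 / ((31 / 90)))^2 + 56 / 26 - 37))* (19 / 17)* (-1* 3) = -782174860119 / 212381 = -3682885.29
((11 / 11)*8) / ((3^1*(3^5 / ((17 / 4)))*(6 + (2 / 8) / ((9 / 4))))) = 34 / 4455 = 0.01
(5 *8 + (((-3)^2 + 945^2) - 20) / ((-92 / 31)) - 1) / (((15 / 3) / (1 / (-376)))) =13839923 / 86480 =160.04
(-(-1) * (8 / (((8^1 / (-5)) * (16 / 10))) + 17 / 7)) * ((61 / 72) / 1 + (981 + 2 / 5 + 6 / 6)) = -657371 / 960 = -684.76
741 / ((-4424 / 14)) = -741 / 316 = -2.34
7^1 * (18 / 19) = 126 / 19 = 6.63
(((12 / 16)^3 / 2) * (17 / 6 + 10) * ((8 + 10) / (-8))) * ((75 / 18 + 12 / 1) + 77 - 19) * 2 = -925155 / 1024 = -903.47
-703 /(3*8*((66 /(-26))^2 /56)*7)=-118807 /3267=-36.37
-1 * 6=-6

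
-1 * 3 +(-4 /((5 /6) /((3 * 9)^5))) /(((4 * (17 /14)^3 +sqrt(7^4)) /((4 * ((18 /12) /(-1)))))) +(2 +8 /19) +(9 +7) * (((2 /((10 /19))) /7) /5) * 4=942600031306853 /128102275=7358183.38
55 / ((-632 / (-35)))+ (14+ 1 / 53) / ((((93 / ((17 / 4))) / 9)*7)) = 28126519 / 7268632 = 3.87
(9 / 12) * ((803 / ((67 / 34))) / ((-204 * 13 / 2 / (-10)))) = 4015 / 1742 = 2.30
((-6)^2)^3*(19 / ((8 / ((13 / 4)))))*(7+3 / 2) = 3061071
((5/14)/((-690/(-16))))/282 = 0.00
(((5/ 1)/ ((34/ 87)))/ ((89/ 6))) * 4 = 5220/ 1513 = 3.45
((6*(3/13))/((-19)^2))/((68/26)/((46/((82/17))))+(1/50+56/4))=6900/25715113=0.00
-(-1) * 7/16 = 7/16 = 0.44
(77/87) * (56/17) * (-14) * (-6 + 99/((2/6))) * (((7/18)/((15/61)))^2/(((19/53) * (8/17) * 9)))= -3536634336697/180755550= -19565.84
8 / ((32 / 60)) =15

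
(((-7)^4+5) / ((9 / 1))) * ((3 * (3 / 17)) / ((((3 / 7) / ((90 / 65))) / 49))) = 22405.19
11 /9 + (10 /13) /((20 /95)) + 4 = 2077 /234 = 8.88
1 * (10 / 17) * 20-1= 183 / 17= 10.76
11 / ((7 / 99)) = 1089 / 7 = 155.57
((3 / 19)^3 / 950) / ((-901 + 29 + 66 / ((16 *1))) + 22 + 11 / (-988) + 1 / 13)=-0.00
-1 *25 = -25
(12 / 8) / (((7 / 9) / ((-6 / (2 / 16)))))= -648 / 7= -92.57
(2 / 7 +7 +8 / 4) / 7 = 65 / 49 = 1.33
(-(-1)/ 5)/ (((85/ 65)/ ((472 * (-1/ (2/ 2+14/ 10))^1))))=-1534/ 51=-30.08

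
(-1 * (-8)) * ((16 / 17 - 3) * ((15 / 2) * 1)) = -2100 / 17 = -123.53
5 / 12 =0.42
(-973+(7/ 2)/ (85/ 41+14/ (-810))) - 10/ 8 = -33200829/ 34138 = -972.55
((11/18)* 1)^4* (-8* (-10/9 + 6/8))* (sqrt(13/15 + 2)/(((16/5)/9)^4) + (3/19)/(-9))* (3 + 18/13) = -14641/472392 + 34772375* sqrt(645)/4718592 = 187.12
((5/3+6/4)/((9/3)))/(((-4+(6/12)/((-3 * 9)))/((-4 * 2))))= 456/217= 2.10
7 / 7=1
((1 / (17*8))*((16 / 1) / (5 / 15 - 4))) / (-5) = 6 / 935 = 0.01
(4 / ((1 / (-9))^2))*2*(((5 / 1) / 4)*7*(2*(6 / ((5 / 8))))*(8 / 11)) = 870912 / 11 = 79173.82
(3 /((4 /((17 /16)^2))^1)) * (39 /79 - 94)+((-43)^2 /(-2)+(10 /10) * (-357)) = -110072753 /80896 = -1360.67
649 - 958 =-309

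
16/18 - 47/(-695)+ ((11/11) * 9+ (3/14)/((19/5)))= 16659773/1663830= 10.01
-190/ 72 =-95/ 36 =-2.64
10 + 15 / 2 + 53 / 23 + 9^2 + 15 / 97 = 450479 / 4462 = 100.96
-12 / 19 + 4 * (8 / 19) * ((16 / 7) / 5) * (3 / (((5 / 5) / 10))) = 22.47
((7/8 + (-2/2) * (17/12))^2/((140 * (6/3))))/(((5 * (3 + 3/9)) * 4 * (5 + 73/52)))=2197/895104000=0.00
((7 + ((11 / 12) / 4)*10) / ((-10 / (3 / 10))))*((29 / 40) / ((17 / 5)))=-6467 / 108800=-0.06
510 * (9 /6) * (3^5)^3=10976913855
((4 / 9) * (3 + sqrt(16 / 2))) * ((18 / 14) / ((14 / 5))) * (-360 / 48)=-225 / 49- 150 * sqrt(2) / 49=-8.92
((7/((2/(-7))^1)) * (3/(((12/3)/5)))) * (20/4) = -3675/8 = -459.38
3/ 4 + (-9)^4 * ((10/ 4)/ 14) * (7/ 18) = 3651/ 8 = 456.38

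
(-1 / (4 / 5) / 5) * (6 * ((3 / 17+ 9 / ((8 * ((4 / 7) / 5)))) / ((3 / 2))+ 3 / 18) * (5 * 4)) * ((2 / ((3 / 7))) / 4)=-195545 / 816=-239.64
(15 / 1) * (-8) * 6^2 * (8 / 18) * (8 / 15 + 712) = -1368064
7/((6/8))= 28/3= 9.33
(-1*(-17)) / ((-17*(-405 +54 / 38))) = 19 / 7668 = 0.00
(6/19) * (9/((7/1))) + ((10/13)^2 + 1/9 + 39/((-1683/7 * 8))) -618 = -186696109669/302630328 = -616.91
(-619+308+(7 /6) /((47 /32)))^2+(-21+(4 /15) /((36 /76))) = 28690407184 /298215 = 96207.12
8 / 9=0.89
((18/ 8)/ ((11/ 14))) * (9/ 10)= 567/ 220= 2.58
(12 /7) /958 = 6 /3353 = 0.00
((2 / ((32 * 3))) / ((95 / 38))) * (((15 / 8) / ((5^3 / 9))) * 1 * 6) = 27 / 4000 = 0.01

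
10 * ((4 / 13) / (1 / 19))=760 / 13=58.46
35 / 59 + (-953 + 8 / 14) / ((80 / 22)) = -4317083 / 16520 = -261.32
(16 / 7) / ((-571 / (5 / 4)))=-0.01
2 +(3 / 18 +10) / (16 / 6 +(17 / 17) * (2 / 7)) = 5.44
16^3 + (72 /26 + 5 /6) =319769 /78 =4099.60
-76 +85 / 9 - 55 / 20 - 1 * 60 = -4655 / 36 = -129.31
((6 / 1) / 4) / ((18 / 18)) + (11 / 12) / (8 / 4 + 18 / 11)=841 / 480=1.75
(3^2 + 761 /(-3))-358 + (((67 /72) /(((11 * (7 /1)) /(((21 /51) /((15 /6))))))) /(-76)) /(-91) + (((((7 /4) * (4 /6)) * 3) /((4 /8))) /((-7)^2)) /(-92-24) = -4068601480717 /6750984240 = -602.67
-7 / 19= -0.37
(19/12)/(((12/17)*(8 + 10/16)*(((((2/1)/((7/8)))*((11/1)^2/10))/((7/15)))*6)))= 15827/21640608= 0.00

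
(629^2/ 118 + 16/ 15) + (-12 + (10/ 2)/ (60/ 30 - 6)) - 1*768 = 9107381/ 3540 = 2572.71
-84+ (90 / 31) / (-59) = -153726 / 1829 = -84.05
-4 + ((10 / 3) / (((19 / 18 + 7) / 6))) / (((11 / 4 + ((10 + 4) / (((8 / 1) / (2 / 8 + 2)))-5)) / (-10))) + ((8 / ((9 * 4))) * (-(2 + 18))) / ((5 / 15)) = -2788 / 87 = -32.05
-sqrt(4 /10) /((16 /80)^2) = -5 * sqrt(10) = -15.81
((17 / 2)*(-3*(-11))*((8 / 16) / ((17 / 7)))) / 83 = 231 / 332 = 0.70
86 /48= 43 /24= 1.79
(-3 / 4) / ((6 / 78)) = -39 / 4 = -9.75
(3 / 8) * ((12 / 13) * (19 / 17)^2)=3249 / 7514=0.43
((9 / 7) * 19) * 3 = 513 / 7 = 73.29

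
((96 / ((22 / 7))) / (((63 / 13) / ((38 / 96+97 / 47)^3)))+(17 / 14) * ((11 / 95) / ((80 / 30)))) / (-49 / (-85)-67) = -25124773738219241 / 17782947974905344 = -1.41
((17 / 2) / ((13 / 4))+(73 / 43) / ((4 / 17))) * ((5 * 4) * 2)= 219810 / 559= 393.22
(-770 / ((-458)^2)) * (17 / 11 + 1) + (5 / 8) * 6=3.74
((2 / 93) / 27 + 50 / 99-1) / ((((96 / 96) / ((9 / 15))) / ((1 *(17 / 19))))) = -0.27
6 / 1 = 6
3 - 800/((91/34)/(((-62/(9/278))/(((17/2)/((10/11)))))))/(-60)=-27496519/27027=-1017.37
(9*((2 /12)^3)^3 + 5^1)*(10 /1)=27993605 /559872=50.00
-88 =-88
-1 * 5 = -5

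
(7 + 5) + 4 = 16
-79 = -79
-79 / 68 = -1.16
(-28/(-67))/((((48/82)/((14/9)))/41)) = 82369/1809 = 45.53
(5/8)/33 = 5/264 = 0.02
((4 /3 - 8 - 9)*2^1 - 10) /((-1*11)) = 124 /33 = 3.76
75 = 75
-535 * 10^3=-535000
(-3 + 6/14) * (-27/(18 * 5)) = 27/35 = 0.77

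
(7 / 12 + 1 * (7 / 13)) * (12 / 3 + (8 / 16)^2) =2975 / 624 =4.77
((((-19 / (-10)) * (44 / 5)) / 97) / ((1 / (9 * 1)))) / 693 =38 / 16975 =0.00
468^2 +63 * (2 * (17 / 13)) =2849454 / 13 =219188.77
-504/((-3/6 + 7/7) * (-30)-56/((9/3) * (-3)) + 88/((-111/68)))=167832/20875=8.04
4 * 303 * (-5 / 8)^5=-946875 / 8192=-115.59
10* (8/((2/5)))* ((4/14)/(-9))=-400/63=-6.35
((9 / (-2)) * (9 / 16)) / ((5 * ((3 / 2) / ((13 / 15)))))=-117 / 400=-0.29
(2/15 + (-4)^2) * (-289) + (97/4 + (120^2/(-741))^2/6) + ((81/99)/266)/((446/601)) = -143791726911299/31427566170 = -4575.34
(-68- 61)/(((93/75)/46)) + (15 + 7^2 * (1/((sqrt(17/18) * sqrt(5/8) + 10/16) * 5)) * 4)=-17444247/3565 + 9408 * sqrt(85)/575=-4742.35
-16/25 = -0.64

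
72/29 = 2.48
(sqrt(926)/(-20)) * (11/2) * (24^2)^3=-262766592 * sqrt(926)/5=-1599210517.88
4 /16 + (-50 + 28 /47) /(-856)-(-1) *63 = 63.31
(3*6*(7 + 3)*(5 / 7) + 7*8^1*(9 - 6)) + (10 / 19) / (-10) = 39437 / 133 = 296.52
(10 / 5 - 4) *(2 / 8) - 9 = -19 / 2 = -9.50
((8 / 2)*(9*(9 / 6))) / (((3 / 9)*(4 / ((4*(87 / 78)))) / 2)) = 4698 / 13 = 361.38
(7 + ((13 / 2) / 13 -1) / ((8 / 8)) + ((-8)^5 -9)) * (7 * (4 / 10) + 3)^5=-1344321216609 / 6250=-215091394.66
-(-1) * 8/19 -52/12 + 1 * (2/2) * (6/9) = -185/57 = -3.25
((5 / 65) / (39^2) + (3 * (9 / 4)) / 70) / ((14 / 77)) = 5875661 / 11072880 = 0.53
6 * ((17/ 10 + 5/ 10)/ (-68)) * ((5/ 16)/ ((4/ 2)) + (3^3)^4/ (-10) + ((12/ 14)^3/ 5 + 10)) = 96227469393/ 9329600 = 10314.21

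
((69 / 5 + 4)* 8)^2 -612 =491644 / 25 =19665.76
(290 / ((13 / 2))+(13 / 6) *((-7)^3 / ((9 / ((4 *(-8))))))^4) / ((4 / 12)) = 14378702971097.50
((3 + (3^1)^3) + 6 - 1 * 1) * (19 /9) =665 /9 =73.89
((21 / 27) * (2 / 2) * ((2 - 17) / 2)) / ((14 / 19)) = -95 / 12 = -7.92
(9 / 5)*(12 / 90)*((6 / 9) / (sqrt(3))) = 4*sqrt(3) / 75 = 0.09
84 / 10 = 42 / 5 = 8.40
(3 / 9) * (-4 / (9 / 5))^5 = -3200000 / 177147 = -18.06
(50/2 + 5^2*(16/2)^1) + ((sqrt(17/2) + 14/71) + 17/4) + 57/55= sqrt(34)/2 + 3600153/15620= 233.40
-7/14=-1/2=-0.50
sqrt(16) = 4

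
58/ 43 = 1.35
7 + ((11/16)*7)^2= 7721/256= 30.16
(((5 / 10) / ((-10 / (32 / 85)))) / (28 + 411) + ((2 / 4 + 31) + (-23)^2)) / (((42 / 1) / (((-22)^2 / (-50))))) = -8435739213 / 65301250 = -129.18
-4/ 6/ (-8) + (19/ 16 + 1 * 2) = 157/ 48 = 3.27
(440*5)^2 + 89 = 4840089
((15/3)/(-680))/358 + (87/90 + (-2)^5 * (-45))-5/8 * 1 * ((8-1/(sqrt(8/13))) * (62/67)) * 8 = 155 * sqrt(26)/134 + 68697379387/48931440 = 1409.85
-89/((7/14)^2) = -356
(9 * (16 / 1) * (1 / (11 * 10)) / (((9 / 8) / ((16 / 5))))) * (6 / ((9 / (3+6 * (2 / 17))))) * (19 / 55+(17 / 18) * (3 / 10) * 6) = 193536 / 10285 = 18.82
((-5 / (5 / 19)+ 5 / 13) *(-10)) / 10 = 242 / 13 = 18.62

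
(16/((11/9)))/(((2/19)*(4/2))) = 684/11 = 62.18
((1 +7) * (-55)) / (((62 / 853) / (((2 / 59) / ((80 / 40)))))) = -187660 / 1829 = -102.60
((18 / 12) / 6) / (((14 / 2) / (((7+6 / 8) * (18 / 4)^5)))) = 1830519 / 3584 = 510.75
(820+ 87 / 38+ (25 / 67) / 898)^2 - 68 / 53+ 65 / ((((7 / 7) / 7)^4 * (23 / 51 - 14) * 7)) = 8070385723319611815195 / 11964743875740767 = 674513.87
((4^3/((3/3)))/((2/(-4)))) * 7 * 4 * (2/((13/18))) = -9924.92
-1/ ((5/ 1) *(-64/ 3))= 3/ 320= 0.01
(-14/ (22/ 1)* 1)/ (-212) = 7/ 2332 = 0.00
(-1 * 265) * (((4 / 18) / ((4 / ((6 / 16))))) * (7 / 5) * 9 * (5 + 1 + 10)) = -1113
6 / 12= 1 / 2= 0.50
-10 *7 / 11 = -70 / 11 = -6.36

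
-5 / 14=-0.36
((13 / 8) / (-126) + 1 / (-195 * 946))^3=-63929465927623477 / 29764945279370036736000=-0.00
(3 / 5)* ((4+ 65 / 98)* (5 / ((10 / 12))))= 4113 / 245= 16.79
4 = 4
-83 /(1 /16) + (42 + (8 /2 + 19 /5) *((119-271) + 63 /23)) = -281777 /115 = -2450.23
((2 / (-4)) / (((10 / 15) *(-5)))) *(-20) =-3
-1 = -1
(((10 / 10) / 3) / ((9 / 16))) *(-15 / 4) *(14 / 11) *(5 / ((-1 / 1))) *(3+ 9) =5600 / 33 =169.70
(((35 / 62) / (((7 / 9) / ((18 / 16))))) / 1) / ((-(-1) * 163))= 0.01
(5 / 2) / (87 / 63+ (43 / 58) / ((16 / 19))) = 48720 / 44069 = 1.11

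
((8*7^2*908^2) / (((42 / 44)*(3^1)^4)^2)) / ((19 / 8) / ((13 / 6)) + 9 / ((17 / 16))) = 2822014953472 / 499377393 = 5651.07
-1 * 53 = -53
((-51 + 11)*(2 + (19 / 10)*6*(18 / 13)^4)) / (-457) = 3.84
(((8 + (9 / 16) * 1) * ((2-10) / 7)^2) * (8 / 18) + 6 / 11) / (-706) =-13379 / 1712403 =-0.01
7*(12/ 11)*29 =2436/ 11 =221.45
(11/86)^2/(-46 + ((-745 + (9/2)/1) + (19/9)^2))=-9801/468503318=-0.00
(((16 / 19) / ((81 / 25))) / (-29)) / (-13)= 400 / 580203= 0.00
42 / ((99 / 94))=1316 / 33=39.88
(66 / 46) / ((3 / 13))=143 / 23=6.22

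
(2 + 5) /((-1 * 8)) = -7 /8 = -0.88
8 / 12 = 2 / 3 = 0.67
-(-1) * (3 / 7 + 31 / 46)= 355 / 322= 1.10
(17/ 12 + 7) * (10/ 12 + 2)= 1717/ 72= 23.85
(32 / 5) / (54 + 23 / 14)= 448 / 3895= 0.12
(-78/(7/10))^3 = -474552000/343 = -1383533.53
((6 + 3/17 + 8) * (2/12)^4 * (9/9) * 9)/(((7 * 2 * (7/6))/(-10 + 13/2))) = -241/11424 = -0.02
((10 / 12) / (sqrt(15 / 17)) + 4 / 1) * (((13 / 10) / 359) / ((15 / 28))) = 91 * sqrt(255) / 242325 + 728 / 26925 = 0.03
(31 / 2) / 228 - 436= -198785 / 456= -435.93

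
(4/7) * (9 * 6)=216/7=30.86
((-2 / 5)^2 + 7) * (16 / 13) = 2864 / 325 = 8.81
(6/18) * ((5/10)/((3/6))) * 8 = 8/3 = 2.67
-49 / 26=-1.88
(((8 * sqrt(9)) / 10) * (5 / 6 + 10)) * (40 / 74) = 520 / 37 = 14.05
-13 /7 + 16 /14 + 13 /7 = 8 /7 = 1.14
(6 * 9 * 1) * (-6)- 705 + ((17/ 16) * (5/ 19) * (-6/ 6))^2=-95088839/ 92416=-1028.92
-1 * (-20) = 20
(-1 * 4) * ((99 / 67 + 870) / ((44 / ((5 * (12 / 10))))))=-350334 / 737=-475.35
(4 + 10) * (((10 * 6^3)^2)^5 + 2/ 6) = 92851046282708010317905920000000014/ 3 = 30950348760902670105968640000000000.00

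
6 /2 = 3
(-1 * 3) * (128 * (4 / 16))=-96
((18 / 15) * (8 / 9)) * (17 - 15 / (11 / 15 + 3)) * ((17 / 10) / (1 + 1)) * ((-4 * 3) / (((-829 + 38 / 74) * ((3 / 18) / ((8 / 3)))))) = 7316528 / 2682225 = 2.73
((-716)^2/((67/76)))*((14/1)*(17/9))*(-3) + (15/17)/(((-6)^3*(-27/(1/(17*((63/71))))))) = -109403191664275223/2371425336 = -46133938.95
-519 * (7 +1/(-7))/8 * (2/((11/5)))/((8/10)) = -38925/77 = -505.52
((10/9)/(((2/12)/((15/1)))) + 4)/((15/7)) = 728/15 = 48.53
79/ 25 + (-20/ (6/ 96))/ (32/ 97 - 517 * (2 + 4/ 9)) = 9412021/ 2757475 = 3.41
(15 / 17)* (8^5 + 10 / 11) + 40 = 5414350 / 187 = 28953.74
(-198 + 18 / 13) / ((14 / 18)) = -23004 / 91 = -252.79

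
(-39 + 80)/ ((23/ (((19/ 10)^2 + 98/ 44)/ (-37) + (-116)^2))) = 22453763939/ 936100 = 23986.50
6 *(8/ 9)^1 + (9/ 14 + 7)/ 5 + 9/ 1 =3331/ 210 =15.86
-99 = -99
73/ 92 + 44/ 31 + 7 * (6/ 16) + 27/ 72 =14867/ 2852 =5.21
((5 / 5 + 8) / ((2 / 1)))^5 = 1845.28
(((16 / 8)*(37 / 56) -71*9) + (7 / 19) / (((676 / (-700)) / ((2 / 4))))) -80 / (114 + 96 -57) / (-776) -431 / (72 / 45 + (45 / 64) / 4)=-2670724714267315 / 3032919879444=-880.58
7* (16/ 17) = 112/ 17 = 6.59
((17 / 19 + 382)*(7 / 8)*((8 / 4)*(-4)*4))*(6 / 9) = -7147.37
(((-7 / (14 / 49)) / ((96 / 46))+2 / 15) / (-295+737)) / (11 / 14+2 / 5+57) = -12999 / 28804256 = -0.00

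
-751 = -751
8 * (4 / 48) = 2 / 3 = 0.67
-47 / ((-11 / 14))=658 / 11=59.82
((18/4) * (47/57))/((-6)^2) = 47/456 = 0.10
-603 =-603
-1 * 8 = -8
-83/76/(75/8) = -166/1425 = -0.12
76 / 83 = 0.92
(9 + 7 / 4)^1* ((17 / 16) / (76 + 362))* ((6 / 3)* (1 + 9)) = 3655 / 7008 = 0.52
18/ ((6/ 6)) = 18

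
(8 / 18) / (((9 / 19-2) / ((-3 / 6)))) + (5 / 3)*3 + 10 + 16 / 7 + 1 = 33674 / 1827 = 18.43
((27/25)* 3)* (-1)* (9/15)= -243/125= -1.94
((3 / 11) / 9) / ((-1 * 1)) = -1 / 33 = -0.03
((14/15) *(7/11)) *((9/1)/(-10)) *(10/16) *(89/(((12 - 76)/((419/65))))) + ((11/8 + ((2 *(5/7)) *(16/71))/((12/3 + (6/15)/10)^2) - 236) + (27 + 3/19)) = -36048834783003589/176318849907200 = -204.45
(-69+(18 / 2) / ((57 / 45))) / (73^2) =-1176 / 101251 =-0.01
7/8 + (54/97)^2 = 89191/75272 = 1.18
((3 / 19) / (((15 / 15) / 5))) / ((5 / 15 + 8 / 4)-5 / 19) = 45 / 118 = 0.38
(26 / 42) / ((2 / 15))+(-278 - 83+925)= 568.64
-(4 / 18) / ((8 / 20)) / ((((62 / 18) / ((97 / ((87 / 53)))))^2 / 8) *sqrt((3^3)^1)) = -1057195240 *sqrt(3) / 7273809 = -251.74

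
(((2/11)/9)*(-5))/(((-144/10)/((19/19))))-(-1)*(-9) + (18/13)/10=-2051239/231660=-8.85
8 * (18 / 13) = 144 / 13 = 11.08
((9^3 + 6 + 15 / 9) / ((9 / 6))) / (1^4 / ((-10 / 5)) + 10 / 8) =17680 / 27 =654.81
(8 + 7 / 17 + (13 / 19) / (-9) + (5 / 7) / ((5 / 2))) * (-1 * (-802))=140701276 / 20349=6914.41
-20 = -20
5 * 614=3070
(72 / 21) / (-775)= -24 / 5425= -0.00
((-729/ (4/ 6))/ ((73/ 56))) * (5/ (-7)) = 43740/ 73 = 599.18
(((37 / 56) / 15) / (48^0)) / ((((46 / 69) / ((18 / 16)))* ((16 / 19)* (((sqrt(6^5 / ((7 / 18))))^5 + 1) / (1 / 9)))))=-1687903 / 550102655919495229128998512640 + 10167979873968* sqrt(21) / 268604812460691029848143805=0.00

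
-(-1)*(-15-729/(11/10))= -7455/11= -677.73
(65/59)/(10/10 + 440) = 65/26019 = 0.00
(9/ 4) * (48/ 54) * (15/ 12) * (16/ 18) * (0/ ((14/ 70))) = 0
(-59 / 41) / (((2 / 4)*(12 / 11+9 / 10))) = -12980 / 8979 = -1.45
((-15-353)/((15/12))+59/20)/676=-5829/13520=-0.43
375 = 375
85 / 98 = 0.87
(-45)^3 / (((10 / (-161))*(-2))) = -2934225 / 4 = -733556.25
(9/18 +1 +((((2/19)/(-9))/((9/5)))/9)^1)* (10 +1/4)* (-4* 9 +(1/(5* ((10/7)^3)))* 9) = -33472981421/61560000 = -543.75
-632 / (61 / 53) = -33496 / 61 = -549.11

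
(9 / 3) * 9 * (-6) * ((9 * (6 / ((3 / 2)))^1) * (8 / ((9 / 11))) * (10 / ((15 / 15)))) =-570240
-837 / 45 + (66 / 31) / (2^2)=-5601 / 310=-18.07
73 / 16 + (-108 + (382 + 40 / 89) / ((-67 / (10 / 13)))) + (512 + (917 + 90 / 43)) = 1323.26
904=904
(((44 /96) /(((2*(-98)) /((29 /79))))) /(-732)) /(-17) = -319 /4624389504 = -0.00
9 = 9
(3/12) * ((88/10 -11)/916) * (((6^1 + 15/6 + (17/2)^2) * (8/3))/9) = -3553/247320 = -0.01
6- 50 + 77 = 33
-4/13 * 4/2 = -8/13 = -0.62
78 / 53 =1.47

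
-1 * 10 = -10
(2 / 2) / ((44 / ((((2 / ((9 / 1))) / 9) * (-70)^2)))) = 2450 / 891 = 2.75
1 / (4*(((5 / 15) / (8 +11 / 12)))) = 107 / 16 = 6.69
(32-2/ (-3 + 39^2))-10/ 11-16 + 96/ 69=12509/ 759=16.48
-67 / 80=-0.84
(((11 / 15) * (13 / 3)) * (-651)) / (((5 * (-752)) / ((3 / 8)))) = 31031 / 150400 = 0.21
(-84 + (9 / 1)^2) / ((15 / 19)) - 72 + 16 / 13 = -4847 / 65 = -74.57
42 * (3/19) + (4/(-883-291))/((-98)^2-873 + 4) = 646058032/97421455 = 6.63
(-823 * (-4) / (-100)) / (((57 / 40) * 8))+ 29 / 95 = -736 / 285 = -2.58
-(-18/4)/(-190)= -0.02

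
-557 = -557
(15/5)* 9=27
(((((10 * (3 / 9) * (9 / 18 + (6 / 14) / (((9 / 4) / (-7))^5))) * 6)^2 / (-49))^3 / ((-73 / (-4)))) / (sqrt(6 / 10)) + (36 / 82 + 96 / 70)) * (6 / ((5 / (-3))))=-46764 / 7175 + 22080110086984865052738363837438445225000000000 * sqrt(15) / 166470621277652726241191349488571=513699642573494.03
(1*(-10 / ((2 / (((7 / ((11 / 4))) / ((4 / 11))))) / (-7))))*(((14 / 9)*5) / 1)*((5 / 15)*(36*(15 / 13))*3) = 1029000 / 13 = 79153.85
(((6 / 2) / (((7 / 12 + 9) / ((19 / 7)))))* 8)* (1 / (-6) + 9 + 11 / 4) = 63384 / 805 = 78.74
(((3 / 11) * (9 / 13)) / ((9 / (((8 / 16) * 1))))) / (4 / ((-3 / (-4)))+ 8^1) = 9 / 11440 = 0.00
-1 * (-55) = 55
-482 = -482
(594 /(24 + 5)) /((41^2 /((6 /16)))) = 891 /194996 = 0.00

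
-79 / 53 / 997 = -79 / 52841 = -0.00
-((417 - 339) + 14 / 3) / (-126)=124 / 189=0.66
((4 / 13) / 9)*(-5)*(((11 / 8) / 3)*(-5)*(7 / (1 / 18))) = 1925 / 39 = 49.36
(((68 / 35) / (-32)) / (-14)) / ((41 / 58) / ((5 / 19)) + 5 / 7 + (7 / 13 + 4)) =0.00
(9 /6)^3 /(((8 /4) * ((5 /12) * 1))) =81 /20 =4.05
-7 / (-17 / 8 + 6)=-56 / 31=-1.81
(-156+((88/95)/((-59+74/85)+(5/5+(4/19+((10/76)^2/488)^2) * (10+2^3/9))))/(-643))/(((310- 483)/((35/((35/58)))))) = 5508712101091688585736/105327956894132674567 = 52.30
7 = 7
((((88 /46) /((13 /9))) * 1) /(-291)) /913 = -12 /2407249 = -0.00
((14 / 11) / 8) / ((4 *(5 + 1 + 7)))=7 / 2288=0.00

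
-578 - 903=-1481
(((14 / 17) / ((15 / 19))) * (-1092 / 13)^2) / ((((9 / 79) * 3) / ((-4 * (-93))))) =2042897024 / 255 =8011360.88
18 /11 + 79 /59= 1931 /649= 2.98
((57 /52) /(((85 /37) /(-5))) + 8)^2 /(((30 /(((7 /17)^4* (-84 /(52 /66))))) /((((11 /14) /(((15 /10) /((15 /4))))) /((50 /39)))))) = -4.93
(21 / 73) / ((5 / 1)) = 21 / 365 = 0.06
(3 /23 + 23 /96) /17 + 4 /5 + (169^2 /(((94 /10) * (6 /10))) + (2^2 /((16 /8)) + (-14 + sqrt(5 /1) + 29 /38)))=sqrt(5) + 846973127537 /167598240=5055.83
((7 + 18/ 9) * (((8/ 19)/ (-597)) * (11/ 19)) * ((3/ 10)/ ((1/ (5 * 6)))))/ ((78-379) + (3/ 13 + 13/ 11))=339768/ 3077654599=0.00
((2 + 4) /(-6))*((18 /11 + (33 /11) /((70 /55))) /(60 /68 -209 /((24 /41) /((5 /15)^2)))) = 1129140 /10967341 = 0.10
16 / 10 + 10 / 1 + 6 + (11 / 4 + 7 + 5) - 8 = 24.35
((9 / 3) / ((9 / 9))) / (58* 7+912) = 3 / 1318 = 0.00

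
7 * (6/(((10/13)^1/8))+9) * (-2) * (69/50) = -172431/125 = -1379.45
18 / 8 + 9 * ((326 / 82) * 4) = 23841 / 164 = 145.37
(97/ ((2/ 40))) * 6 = 11640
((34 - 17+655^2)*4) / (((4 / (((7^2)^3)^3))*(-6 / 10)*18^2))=-3593918862524150513.67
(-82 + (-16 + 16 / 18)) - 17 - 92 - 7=-1918 / 9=-213.11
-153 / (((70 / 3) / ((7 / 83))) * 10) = -459 / 8300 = -0.06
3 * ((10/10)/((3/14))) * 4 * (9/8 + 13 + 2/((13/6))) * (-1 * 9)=-98595/13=-7584.23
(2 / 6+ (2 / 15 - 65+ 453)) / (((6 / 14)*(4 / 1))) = 40789 / 180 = 226.61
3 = 3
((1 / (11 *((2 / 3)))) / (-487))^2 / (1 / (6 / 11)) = 27 / 631343878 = 0.00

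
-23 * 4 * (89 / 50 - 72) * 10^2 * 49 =31655176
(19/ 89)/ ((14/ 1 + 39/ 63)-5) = 399/ 17978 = 0.02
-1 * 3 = -3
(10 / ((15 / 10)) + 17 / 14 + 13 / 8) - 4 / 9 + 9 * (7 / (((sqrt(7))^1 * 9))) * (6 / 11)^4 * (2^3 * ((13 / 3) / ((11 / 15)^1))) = 4567 / 504 + 673920 * sqrt(7) / 161051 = 20.13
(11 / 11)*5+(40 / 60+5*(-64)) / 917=12797 / 2751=4.65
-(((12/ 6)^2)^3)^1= -64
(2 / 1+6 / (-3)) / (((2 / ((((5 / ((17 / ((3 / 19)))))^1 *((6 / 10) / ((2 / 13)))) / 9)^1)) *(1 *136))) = 0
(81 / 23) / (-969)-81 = -81.00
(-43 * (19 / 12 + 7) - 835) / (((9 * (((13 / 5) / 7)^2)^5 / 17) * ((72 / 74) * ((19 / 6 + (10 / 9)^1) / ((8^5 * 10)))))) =-3582950560590.89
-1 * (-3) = 3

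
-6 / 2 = -3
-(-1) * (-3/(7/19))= -57/7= -8.14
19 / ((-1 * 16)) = -19 / 16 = -1.19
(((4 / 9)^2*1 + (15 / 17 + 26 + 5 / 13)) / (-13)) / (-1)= 491642 / 232713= 2.11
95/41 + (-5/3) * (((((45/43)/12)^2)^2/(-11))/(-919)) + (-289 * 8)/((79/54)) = -45222046510787790977/28657145728473856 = -1578.04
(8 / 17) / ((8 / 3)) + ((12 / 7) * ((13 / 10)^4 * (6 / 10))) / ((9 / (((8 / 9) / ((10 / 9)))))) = 813662 / 1859375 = 0.44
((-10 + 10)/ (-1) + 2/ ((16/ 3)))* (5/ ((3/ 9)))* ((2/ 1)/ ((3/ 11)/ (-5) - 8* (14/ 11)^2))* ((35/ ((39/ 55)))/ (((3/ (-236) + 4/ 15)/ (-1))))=15460396875/ 92011751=168.03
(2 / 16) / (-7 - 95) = -1 / 816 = -0.00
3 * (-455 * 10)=-13650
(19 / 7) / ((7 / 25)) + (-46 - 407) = -21722 / 49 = -443.31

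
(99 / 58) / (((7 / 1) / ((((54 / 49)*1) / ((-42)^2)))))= 297 / 1949612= 0.00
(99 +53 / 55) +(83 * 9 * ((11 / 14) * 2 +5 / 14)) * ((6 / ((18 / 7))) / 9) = 52081 / 110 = 473.46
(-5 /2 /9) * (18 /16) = -5 /16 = -0.31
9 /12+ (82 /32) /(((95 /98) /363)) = 729837 /760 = 960.31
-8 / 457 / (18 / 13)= -52 / 4113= -0.01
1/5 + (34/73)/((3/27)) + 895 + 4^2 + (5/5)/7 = 2339191/2555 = 915.53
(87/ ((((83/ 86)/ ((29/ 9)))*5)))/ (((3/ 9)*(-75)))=-72326/ 31125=-2.32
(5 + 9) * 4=56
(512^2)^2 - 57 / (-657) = 15049565405203 / 219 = 68719476736.09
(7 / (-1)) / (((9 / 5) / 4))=-140 / 9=-15.56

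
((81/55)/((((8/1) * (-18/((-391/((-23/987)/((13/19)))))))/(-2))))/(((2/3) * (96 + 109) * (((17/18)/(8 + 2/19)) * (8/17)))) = 371034027/11840800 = 31.34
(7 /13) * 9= 63 /13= 4.85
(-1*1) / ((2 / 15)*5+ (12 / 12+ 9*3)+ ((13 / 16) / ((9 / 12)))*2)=-6 / 185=-0.03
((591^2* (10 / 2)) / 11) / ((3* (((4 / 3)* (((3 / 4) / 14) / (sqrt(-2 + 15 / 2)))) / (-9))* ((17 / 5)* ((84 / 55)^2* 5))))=-160087125* sqrt(22) / 1904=-394367.21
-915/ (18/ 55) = -16775/ 6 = -2795.83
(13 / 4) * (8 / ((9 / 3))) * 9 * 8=624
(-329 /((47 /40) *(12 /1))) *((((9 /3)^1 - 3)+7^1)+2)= -210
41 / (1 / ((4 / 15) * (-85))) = -929.33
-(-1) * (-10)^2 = 100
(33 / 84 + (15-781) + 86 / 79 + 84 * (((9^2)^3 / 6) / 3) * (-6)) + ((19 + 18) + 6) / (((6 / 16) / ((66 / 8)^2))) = -32899757337 / 2212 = -14873308.02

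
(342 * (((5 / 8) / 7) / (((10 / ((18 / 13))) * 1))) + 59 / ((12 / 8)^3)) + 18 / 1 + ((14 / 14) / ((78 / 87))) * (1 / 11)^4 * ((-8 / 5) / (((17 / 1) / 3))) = 39.71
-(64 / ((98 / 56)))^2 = -65536 / 49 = -1337.47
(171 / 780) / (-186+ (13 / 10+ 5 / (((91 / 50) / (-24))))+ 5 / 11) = -4389 / 5008594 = -0.00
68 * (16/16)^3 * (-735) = -49980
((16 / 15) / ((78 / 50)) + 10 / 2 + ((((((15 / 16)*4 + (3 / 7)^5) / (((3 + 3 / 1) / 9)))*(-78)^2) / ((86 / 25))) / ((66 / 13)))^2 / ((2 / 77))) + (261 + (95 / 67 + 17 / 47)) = 524200131093561204761534339 / 3518744742655938432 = 148973616.85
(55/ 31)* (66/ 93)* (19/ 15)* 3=4598/ 961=4.78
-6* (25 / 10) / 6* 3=-15 / 2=-7.50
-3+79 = 76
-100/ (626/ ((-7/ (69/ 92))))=1400/ 939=1.49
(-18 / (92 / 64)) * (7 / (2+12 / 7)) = -7056 / 299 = -23.60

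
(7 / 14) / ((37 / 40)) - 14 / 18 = -0.24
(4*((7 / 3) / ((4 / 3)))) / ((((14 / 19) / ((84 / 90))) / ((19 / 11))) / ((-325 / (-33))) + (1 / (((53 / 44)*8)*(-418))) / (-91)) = 243754420 / 1616171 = 150.82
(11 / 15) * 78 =286 / 5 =57.20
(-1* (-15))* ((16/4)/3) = 20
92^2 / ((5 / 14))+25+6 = 118651 / 5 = 23730.20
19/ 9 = 2.11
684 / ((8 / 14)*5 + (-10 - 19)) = -26.16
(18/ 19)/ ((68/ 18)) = 81/ 323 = 0.25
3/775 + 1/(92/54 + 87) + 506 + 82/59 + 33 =11836098373/21902275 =540.40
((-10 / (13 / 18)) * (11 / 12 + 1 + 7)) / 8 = -15.43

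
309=309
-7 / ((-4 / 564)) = 987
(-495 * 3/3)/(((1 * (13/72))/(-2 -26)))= 997920/13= 76763.08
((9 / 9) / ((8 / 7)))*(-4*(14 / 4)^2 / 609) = -49 / 696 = -0.07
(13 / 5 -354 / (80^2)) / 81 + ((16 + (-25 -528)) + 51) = -125963057 / 259200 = -485.97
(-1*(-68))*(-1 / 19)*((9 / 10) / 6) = -51 / 95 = -0.54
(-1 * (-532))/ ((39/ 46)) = 627.49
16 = 16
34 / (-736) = -17 / 368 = -0.05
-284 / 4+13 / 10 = -697 / 10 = -69.70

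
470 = 470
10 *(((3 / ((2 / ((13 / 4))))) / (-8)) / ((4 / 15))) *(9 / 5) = -41.13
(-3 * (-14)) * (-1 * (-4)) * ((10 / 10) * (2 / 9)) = 112 / 3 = 37.33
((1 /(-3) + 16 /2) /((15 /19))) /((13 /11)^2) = 52877 /7605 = 6.95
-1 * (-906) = 906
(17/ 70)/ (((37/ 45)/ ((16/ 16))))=153/ 518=0.30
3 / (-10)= -3 / 10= -0.30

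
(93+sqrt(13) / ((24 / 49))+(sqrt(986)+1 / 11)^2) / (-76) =-32640 / 2299-49*sqrt(13) / 1824-sqrt(986) / 418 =-14.37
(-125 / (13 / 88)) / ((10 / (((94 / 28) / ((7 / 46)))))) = -1189100 / 637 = -1866.72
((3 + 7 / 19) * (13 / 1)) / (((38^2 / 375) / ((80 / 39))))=160000 / 6859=23.33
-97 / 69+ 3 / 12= -319 / 276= -1.16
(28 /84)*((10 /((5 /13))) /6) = 13 /9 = 1.44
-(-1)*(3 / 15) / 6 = 1 / 30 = 0.03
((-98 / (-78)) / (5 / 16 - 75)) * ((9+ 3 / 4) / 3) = -196 / 3585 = -0.05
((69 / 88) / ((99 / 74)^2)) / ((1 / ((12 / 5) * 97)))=101.99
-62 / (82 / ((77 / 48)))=-2387 / 1968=-1.21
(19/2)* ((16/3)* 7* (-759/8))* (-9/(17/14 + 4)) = 4239774/73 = 58079.10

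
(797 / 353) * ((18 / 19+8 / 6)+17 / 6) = 464651 / 40242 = 11.55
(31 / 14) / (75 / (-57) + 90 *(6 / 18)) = 589 / 7630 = 0.08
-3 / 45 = -1 / 15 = -0.07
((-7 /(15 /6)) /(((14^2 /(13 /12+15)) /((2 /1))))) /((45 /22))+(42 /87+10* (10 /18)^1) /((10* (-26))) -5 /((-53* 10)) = -22511779 /94410225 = -0.24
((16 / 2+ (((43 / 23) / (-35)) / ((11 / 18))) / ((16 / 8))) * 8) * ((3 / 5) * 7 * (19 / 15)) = 10708856 / 31625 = 338.62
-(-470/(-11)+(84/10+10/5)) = -2922/55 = -53.13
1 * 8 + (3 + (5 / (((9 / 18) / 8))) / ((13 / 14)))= 1263 / 13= 97.15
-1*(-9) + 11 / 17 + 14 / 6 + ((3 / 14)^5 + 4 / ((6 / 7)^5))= 20.63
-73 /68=-1.07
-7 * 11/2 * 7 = -539/2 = -269.50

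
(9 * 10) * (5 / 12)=75 / 2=37.50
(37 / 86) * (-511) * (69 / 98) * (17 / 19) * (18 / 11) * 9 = -256630113 / 125818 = -2039.69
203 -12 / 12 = 202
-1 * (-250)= 250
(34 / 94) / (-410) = -17 / 19270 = -0.00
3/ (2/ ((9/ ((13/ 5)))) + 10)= 135/ 476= 0.28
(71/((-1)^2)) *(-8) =-568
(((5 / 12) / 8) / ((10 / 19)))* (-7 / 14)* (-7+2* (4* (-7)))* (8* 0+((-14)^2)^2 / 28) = 136857 / 32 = 4276.78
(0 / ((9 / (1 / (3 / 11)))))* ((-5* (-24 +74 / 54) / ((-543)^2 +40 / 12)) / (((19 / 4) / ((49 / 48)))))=0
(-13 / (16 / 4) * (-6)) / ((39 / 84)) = 42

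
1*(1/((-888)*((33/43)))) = -43/29304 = -0.00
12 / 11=1.09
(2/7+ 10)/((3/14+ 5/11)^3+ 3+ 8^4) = 37566144/14971722863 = 0.00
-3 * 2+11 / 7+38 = 235 / 7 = 33.57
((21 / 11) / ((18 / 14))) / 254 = 49 / 8382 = 0.01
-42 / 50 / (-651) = 1 / 775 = 0.00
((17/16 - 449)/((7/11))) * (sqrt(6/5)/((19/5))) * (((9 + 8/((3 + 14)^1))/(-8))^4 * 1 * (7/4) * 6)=-158911324877151 * sqrt(30)/207998025728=-4184.62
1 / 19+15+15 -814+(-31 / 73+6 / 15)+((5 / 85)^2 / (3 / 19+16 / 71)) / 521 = -423226771243043 / 539849339755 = -783.97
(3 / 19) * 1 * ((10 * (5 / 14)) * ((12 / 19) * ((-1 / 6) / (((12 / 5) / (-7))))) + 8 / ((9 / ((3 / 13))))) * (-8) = -1.64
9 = 9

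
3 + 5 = 8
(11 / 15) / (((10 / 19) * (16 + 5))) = 209 / 3150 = 0.07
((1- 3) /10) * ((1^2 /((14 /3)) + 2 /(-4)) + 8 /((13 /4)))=-198 /455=-0.44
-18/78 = -3/13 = -0.23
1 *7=7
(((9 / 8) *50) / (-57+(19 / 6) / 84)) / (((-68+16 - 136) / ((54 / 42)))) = 18225 / 2698646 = 0.01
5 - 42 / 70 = 4.40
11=11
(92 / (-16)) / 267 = -23 / 1068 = -0.02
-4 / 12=-0.33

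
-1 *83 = -83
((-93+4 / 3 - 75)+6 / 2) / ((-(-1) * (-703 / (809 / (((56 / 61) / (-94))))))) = -1138826873 / 59052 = -19285.15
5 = 5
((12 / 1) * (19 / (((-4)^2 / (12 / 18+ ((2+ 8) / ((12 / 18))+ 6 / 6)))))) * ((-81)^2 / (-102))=-1038825 / 68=-15276.84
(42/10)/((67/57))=1197/335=3.57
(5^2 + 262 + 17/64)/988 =18385/63232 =0.29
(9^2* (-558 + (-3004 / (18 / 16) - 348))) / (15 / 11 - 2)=455202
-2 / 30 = -1 / 15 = -0.07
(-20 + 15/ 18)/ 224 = -115/ 1344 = -0.09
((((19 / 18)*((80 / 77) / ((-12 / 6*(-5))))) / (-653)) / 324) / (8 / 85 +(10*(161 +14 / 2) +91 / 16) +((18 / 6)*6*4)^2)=-25840 / 342462698686647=-0.00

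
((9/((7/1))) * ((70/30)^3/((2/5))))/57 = 245/342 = 0.72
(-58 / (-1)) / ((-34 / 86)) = -2494 / 17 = -146.71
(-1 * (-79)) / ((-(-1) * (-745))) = -79 / 745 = -0.11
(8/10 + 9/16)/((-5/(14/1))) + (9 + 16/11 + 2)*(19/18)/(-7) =-789059/138600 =-5.69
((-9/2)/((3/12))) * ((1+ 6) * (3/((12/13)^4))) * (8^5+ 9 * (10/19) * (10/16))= -497936786711/29184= -17061978.71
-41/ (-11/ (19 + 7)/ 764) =814424/ 11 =74038.55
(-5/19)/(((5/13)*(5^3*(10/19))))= -13/1250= -0.01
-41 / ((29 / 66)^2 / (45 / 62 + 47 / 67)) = -529447842 / 1746757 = -303.10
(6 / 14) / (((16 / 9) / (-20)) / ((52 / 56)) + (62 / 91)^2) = 159705 / 137308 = 1.16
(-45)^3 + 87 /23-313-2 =-2103033 /23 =-91436.22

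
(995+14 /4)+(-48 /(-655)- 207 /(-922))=998.80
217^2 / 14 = 6727 / 2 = 3363.50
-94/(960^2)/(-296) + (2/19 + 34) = 88385127293/2591539200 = 34.11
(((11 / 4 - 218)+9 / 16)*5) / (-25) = 687 / 16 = 42.94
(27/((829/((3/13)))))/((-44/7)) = -567/474188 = -0.00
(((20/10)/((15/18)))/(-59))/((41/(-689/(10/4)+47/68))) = 280407/1028075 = 0.27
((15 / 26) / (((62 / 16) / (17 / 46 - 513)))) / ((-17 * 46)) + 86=312033109 / 3624179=86.10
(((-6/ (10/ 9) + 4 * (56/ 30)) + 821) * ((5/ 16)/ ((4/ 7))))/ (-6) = -43211/ 576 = -75.02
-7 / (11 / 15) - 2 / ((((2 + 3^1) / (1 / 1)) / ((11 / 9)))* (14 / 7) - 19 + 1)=-5549 / 594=-9.34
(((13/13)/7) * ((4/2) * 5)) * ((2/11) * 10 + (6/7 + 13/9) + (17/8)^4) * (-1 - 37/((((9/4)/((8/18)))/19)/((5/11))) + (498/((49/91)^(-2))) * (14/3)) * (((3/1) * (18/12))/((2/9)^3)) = 287436970436046345/32833568768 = 8754362.72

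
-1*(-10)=10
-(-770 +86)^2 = -467856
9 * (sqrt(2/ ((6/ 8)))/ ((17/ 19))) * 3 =342 * sqrt(6)/ 17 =49.28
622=622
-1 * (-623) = 623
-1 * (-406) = 406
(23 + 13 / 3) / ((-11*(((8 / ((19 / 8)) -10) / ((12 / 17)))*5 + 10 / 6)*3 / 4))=12464 / 170445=0.07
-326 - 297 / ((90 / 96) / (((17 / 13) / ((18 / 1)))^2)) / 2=-2485588 / 7605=-326.84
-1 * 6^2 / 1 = -36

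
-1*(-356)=356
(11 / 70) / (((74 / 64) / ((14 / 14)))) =176 / 1295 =0.14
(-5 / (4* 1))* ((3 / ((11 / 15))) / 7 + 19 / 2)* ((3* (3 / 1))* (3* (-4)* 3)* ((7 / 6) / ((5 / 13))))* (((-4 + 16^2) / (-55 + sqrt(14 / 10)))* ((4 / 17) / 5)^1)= -343414890 / 128503 - 68682978* sqrt(35) / 7067665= -2729.92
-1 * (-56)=56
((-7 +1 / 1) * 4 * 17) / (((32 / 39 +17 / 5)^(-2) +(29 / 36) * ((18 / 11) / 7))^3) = -463043014588787329142136768 / 16578236441295230990471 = -27930.78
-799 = -799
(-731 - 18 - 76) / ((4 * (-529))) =0.39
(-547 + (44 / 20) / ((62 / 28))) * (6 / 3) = -169262 / 155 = -1092.01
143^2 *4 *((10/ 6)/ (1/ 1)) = 408980/ 3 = 136326.67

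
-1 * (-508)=508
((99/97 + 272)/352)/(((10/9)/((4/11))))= 238347/938960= 0.25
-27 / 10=-2.70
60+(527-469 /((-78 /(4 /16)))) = 183613 /312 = 588.50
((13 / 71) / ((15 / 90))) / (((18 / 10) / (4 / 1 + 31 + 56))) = 11830 / 213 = 55.54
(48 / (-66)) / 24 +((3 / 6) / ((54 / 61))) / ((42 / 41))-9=-423065 / 49896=-8.48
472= 472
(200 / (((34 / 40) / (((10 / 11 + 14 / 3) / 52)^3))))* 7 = 2725408000 / 1342211013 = 2.03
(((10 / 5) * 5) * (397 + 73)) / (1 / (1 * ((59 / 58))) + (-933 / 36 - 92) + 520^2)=3327600 / 191360411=0.02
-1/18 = -0.06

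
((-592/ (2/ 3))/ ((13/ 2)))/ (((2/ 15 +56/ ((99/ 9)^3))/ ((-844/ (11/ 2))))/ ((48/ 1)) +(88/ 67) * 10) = -8749396085760/ 841173438079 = -10.40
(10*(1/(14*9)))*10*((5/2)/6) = 125/378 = 0.33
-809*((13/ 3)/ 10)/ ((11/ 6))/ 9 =-10517/ 495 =-21.25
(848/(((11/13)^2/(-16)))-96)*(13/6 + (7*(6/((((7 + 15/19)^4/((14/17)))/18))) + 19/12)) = -287766543215337/3855149177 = -74644.72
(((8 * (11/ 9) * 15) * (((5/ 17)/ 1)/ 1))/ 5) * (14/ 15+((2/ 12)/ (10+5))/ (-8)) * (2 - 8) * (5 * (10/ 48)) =-184525/ 3672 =-50.25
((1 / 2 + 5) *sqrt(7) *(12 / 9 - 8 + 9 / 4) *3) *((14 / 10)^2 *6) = -85701 *sqrt(7) / 100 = -2267.44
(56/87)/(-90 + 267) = 56/15399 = 0.00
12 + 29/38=485/38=12.76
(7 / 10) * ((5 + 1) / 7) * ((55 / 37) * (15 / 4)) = 495 / 148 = 3.34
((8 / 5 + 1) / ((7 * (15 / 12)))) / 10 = 26 / 875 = 0.03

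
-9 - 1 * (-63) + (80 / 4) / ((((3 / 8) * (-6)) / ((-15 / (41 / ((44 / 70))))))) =48254 / 861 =56.04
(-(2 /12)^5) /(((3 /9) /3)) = -1 /864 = -0.00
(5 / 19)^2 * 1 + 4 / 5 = 1569 / 1805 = 0.87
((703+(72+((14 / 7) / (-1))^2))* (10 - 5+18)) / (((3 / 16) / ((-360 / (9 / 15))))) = -57334400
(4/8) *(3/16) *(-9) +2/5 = -71/160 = -0.44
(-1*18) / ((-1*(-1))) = -18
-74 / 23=-3.22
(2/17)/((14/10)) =10/119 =0.08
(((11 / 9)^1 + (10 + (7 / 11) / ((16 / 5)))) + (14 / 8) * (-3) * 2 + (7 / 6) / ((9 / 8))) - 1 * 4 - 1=-14455 / 4752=-3.04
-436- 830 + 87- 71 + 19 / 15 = -18731 / 15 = -1248.73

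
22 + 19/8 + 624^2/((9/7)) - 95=2422219/8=302777.38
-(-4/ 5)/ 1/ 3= 0.27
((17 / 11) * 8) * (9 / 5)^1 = 1224 / 55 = 22.25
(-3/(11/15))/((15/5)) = -15/11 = -1.36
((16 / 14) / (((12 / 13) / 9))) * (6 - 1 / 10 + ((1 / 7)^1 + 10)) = 43797 / 245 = 178.76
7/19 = 0.37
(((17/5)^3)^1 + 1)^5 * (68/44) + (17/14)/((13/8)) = 456444991848941822036/2777099609375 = 164360324.10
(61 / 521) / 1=61 / 521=0.12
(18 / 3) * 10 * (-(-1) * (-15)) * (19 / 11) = -17100 / 11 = -1554.55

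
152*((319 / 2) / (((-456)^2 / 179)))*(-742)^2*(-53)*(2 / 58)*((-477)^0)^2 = -14363801837 / 684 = -20999710.29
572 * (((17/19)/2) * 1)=4862/19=255.89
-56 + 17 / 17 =-55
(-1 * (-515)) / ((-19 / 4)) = -2060 / 19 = -108.42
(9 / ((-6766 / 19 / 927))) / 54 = -5871 / 13532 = -0.43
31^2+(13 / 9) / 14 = 121099 / 126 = 961.10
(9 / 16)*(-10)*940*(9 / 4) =-95175 / 8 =-11896.88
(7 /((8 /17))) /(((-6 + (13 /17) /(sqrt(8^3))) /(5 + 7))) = -158473728 /5326679 -631176 * sqrt(2) /5326679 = -29.92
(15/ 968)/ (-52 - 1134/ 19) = -285/ 2054096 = -0.00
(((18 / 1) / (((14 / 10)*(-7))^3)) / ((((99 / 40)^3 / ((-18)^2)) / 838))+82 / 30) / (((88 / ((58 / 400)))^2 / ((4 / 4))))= -671168271970061 / 727583581401600000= -0.00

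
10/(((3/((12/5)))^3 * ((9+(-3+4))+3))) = 128/325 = 0.39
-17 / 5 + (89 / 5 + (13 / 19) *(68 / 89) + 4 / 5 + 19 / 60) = 16.04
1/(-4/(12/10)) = -3/10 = -0.30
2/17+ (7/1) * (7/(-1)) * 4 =-3330/17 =-195.88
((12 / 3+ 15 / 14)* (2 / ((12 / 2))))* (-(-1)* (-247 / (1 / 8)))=-70148 / 21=-3340.38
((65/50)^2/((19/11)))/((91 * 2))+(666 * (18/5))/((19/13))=43636463/26600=1640.47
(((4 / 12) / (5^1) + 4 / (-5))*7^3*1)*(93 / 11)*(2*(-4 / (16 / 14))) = 74431 / 5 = 14886.20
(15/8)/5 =3/8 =0.38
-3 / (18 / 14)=-7 / 3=-2.33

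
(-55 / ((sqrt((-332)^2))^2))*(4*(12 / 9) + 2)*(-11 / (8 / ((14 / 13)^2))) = 326095 / 55883568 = 0.01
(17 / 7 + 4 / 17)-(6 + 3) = -754 / 119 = -6.34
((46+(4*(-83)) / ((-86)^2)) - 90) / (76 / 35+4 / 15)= -8551095 / 473344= -18.07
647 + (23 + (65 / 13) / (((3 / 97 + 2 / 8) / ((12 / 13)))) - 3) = 968419 / 1417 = 683.43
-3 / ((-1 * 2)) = 3 / 2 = 1.50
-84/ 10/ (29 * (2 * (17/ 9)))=-0.08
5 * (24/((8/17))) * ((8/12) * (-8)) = -1360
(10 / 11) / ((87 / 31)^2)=9610 / 83259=0.12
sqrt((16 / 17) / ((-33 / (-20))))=8 * sqrt(2805) / 561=0.76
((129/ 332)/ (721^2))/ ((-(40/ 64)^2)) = -2064/ 1078670075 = -0.00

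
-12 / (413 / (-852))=10224 / 413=24.76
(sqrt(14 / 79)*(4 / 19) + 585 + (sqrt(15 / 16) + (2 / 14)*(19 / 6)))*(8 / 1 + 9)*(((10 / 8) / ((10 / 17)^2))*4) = 4913*sqrt(1106) / 7505 + 4913*sqrt(15) / 80 + 120805757 / 840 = 144076.00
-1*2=-2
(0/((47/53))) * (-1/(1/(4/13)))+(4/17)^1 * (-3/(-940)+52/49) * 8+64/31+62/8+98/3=3239420617/72820860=44.48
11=11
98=98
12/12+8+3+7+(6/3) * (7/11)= 223/11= 20.27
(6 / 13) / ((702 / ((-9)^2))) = 9 / 169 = 0.05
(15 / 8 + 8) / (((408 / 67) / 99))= 174669 / 1088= 160.54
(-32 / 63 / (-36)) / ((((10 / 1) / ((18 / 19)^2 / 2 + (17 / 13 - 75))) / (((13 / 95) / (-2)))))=687464 / 97226325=0.01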